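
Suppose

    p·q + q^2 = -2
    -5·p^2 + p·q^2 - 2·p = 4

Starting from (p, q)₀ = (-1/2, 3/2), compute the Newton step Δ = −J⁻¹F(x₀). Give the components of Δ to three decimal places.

(0.533, -1.720)

At (-1/2, 3/2): F = (3.500, -5.375).
Jacobian J = [[q, p + 2·q], [-10·p + q^2 - 2, 2·p·q]].
At the point, J = [[1.500, 2.500], [5.250, -1.500]] (det J = -15.375).
Solving J·Δ = −F gives Δ = (0.533, -1.720).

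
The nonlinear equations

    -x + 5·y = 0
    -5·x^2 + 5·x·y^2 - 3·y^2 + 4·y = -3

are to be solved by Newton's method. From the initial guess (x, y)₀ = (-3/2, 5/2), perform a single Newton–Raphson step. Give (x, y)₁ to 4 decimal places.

At (-3/2, 5/2): F = (14.0000, -63.8750).
Jacobian J = [[-1, 5], [-10·x + 5·y^2, 10·x·y - 6·y + 4]].
At the point, J = [[-1.0000, 5.0000], [46.2500, -48.5000]] (det J = -182.7500).
Solving J·Δ = −F gives Δ = (-1.9679, -3.1936).
Then the next iterate is (x, y)₁ = (-3.4679, -0.6936).

(-3.4679, -0.6936)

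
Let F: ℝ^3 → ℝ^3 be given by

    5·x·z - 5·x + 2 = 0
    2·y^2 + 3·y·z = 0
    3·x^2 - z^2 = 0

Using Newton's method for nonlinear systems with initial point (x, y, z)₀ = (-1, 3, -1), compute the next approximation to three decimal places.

At (-1, 3, -1): F = (12.000, 9.000, 2.000).
Jacobian J = [[5·z - 5, 0, 5·x], [0, 4·y + 3·z, 3·y], [6·x, 0, -2·z]].
At the point, J = [[-10.000, 0.000, -5.000], [0.000, 9.000, 9.000], [-6.000, 0.000, 2.000]] (det J = -450.000).
Solving J·Δ = −F gives Δ = (0.680, -2.040, 1.040).
Then the next iterate is (x, y, z)₁ = (-0.320, 0.960, 0.040).

(-0.320, 0.960, 0.040)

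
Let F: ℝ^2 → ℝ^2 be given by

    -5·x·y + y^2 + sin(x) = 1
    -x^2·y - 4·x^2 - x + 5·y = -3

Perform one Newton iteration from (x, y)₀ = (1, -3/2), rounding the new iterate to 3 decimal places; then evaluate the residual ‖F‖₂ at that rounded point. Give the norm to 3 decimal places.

At (1, -3/2): F = (9.59147, -8.000).
Jacobian J = [[-5·y + cos(x), -5·x + 2·y], [-2·x·y - 8·x - 1, -x^2 + 5]].
At the point, J = [[8.04030, -8.000], [-6.000, 4.000]] (det J = -15.83879).
Solving J·Δ = −F gives Δ = (-1.618, -0.428).
Then the next iterate is (x, y)₁ = (-0.618, -1.928).
Re-evaluating at (-0.618, -1.928): F = (-3.81974, -6.81335), so ‖F‖₂ = 7.811.

7.811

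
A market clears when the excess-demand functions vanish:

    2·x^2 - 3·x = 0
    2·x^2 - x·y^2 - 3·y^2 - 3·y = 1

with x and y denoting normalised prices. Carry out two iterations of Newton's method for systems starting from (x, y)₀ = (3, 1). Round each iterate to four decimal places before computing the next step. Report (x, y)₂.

At (3, 1): F = (9.0000, 8.0000).
Jacobian J = [[4·x - 3, 0], [4·x - y^2, -2·x·y - 6·y - 3]].
At the point, J = [[9.0000, 0.0000], [11.0000, -15.0000]] (det J = -135.0000).
Solving J·Δ = −F gives Δ = (-1.0000, -0.2000).
Then the next iterate is (x, y)₁ = (2.0000, 0.8000).
Round to (2.0000, 0.8000) and repeat: F = (2.0000, 1.4000), J = [[5.0000, 0.0000], [7.3600, -11.0000]].
Δ = (-0.4000, -0.1404), so (x, y)₂ = (1.6000, 0.6596).

(1.6000, 0.6596)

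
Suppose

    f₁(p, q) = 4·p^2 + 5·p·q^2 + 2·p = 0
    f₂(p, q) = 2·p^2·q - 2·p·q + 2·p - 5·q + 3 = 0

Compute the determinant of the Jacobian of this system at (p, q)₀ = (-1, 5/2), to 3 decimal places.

J = [[8·p + 5·q^2 + 2, 10·p·q], [4·p·q - 2·q + 2, 2·p^2 - 2·p - 5]].
At the point, J = [[25.250, -25.000], [-13.000, -1.000]].
det J = -350.250.

-350.250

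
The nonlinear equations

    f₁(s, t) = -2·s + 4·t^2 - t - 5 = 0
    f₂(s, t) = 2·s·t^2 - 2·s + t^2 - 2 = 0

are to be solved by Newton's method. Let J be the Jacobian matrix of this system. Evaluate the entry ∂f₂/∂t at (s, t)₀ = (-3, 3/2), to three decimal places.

-15.000

∂f₂/∂t = 4·s·t + 2·t.
At (-3, 3/2) this is -15.000.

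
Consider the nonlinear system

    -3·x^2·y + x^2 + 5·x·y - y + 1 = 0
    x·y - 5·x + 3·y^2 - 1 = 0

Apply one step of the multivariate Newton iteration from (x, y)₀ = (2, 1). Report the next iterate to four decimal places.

At (2, 1): F = (2.0000, -6.0000).
Jacobian J = [[-6·x·y + 2·x + 5·y, -3·x^2 + 5·x - 1], [y - 5, x + 6·y]].
At the point, J = [[-3.0000, -3.0000], [-4.0000, 8.0000]] (det J = -36.0000).
Solving J·Δ = −F gives Δ = (-0.0556, 0.7222).
Then the next iterate is (x, y)₁ = (1.9444, 1.7222).

(1.9444, 1.7222)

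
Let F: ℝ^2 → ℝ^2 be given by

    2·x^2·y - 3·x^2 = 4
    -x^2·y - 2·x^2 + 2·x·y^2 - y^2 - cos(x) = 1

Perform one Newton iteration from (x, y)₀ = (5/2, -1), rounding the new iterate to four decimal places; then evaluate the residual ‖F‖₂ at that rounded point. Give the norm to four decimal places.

10.2602

At (5/2, -1): F = (-35.2500, -2.448856).
Jacobian J = [[4·x·y - 6·x, 2·x^2], [-2·x·y - 4·x + 2·y^2 + sin(x), -x^2 + 4·x·y - 2·y]].
At the point, J = [[-25.0000, 12.5000], [-2.401528, -14.2500]] (det J = 386.269098).
Solving J·Δ = −F gives Δ = (-1.3797, 0.0607).
Then the next iterate is (x, y)₁ = (1.1203, -0.9393).
Re-evaluating at (1.1203, -0.9393): F = (-10.122995, -1.672105), so ‖F‖₂ = 10.2602.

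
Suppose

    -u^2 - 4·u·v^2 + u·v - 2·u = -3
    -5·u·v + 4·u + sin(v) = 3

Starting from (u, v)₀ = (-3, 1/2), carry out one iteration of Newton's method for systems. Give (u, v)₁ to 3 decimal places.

At (-3, 1/2): F = (1.500, -7.02057).
Jacobian J = [[-2·u - 4·v^2 + v - 2, -8·u·v + u], [-5·v + 4, -5·u + cos(v)]].
At the point, J = [[3.500, 9.000], [1.500, 15.87758]] (det J = 42.07154).
Solving J·Δ = −F gives Δ = (-2.068, 0.638).
Then the next iterate is (u, v)₁ = (-5.068, 1.138).

(-5.068, 1.138)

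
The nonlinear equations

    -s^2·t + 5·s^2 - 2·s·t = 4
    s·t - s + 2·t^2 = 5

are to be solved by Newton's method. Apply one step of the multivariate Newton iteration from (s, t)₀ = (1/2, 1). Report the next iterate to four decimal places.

At (1/2, 1): F = (-4.0000, -3.0000).
Jacobian J = [[-2·s·t + 10·s - 2·t, -s^2 - 2·s], [t - 1, s + 4·t]].
At the point, J = [[2.0000, -1.2500], [0.0000, 4.5000]] (det J = 9.0000).
Solving J·Δ = −F gives Δ = (2.4167, 0.6667).
Then the next iterate is (s, t)₁ = (2.9167, 1.6667).

(2.9167, 1.6667)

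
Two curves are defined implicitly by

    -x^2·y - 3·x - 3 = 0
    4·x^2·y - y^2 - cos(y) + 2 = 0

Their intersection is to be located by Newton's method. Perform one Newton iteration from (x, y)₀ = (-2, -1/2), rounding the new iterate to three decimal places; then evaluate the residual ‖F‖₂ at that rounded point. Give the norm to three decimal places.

1.245

At (-2, -1/2): F = (5.000, -7.12758).
Jacobian J = [[-2·x·y - 3, -x^2], [8·x·y, 4·x^2 - 2·y + sin(y)]].
At the point, J = [[-5.000, -4.000], [8.000, 16.52057]] (det J = -50.60287).
Solving J·Δ = −F gives Δ = (1.069, -0.086).
Then the next iterate is (x, y)₁ = (-0.931, -0.586).
Re-evaluating at (-0.931, -0.586): F = (0.30092, -1.20824), so ‖F‖₂ = 1.245.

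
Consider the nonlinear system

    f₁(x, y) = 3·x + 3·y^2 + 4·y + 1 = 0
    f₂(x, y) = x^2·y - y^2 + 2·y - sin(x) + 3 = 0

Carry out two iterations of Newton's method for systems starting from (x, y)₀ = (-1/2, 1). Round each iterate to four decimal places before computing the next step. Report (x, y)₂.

At (-1/2, 1): F = (6.5000, 4.729426).
Jacobian J = [[3, 6·y + 4], [2·x·y - cos(x), x^2 - 2·y + 2]].
At the point, J = [[3.0000, 10.0000], [-1.877583, 0.2500]] (det J = 19.525826).
Solving J·Δ = −F gives Δ = (2.3389, -1.3517).
Then the next iterate is (x, y)₁ = (1.8389, -0.3517).
Round to (1.8389, -0.3517) and repeat: F = (5.480979, 0.019340), J = [[3.0000, 1.8898], [-1.028579, 6.084953]].
Δ = (-1.6494, -0.2820), so (x, y)₂ = (0.1895, -0.6337).

(0.1895, -0.6337)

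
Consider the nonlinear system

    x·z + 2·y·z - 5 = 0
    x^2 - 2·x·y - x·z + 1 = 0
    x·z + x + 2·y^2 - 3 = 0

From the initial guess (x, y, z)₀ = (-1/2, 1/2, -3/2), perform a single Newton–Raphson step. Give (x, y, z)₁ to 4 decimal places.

(-4.1071, -0.2857, -5.5357)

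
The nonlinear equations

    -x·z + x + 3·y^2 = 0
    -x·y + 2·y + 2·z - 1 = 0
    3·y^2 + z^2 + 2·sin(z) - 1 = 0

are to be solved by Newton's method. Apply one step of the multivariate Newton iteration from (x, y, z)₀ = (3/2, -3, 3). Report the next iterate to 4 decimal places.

(1.4266, -1.4904, 0.9827)

At (3/2, -3, 3): F = (24.0000, 3.5000, 35.282240).
Jacobian J = [[-z + 1, 6·y, -x], [-y, -x + 2, 2], [0, 6·y, 2·z + 2·cos(z)]].
At the point, J = [[-2.0000, -18.0000, -1.5000], [3.0000, 0.5000, 2.0000], [0.0000, -18.0000, 4.020015]] (det J = 222.060795).
Solving J·Δ = −F gives Δ = (-0.0734, 1.5096, -2.0173).
Then the next iterate is (x, y, z)₁ = (1.4266, -1.4904, 0.9827).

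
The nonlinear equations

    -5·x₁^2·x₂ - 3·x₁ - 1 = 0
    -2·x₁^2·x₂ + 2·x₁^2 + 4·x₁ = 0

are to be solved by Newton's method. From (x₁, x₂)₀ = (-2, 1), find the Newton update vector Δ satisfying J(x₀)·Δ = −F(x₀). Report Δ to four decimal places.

At (-2, 1): F = (-15.0000, -8.0000).
Jacobian J = [[-10·x₁·x₂ - 3, -5·x₁^2], [-4·x₁·x₂ + 4·x₁ + 4, -2·x₁^2]].
At the point, J = [[17.0000, -20.0000], [4.0000, -8.0000]] (det J = -56.0000).
Solving J·Δ = −F gives Δ = (-0.7143, -1.3571).

(-0.7143, -1.3571)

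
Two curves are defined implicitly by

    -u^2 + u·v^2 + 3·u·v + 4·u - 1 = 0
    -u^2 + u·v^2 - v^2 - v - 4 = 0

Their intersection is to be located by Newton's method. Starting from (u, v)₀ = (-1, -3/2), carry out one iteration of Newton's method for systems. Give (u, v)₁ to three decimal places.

(0.000, -0.750)

At (-1, -3/2): F = (-3.750, -8.000).
Jacobian J = [[-2·u + v^2 + 3·v + 4, 2·u·v + 3·u], [-2·u + v^2, 2·u·v - 2·v - 1]].
At the point, J = [[3.750, 0.000], [4.250, 5.000]] (det J = 18.750).
Solving J·Δ = −F gives Δ = (1.000, 0.750).
Then the next iterate is (u, v)₁ = (0.000, -0.750).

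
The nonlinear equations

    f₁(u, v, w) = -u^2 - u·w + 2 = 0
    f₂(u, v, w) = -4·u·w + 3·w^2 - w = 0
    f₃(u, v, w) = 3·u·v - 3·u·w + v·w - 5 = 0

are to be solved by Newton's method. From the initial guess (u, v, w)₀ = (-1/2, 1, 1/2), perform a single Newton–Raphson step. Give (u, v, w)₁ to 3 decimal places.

(-2.958, -11.792, -1.042)

At (-1/2, 1, 1/2): F = (2.000, 1.250, -5.250).
Jacobian J = [[-2·u - w, 0, -u], [-4·w, 0, -4·u + 6·w - 1], [3·v - 3·w, 3·u + w, -3·u + v]].
At the point, J = [[0.500, 0.000, 0.500], [-2.000, 0.000, 4.000], [1.500, -1.000, 2.500]] (det J = 3.000).
Solving J·Δ = −F gives Δ = (-2.458, -12.792, -1.542).
Then the next iterate is (u, v, w)₁ = (-2.958, -11.792, -1.042).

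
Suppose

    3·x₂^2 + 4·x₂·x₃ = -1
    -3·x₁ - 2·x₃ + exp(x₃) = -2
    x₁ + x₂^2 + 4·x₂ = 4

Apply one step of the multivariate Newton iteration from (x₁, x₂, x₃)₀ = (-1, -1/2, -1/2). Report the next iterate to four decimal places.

At (-1, -1/2, -1/2): F = (2.7500, 6.606531, -6.7500).
Jacobian J = [[0, 6·x₂ + 4·x₃, 4·x₂], [-3, 0, exp(x₃) - 2], [1, 2·x₂ + 4, 0]].
At the point, J = [[0.0000, -5.0000, -2.0000], [-3.0000, 0.0000, -1.393469], [1.0000, 3.0000, 0.0000]] (det J = 24.967347).
Solving J·Δ = −F gives Δ = (3.0108, 1.2464, -1.7410).
Then the next iterate is (x₁, x₂, x₃)₁ = (2.0108, 0.7464, -2.2410).

(2.0108, 0.7464, -2.2410)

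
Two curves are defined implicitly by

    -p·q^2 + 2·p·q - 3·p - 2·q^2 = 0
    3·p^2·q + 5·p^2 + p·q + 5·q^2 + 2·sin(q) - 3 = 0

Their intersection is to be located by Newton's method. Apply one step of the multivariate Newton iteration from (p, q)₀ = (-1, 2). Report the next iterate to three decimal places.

(-0.667, 1.000)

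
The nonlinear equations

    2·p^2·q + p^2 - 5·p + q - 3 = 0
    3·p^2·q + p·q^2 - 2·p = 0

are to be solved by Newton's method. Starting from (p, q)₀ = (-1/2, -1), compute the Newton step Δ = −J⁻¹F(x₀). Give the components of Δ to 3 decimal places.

At (-1/2, -1): F = (-1.750, -0.250).
Jacobian J = [[4·p·q + 2·p - 5, 2·p^2 + 1], [6·p·q + q^2 - 2, 3·p^2 + 2·p·q]].
At the point, J = [[-4.000, 1.500], [2.000, 1.750]] (det J = -10.000).
Solving J·Δ = −F gives Δ = (-0.269, 0.450).

(-0.269, 0.450)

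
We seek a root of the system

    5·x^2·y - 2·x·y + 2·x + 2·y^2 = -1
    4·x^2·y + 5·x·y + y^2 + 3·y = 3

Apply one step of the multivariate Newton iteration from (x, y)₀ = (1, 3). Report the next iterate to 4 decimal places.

(0.2308, 2.3333)

At (1, 3): F = (30.0000, 42.0000).
Jacobian J = [[10·x·y - 2·y + 2, 5·x^2 - 2·x + 4·y], [8·x·y + 5·y, 4·x^2 + 5·x + 2·y + 3]].
At the point, J = [[26.0000, 15.0000], [39.0000, 18.0000]] (det J = -117.0000).
Solving J·Δ = −F gives Δ = (-0.7692, -0.6667).
Then the next iterate is (x, y)₁ = (0.2308, 2.3333).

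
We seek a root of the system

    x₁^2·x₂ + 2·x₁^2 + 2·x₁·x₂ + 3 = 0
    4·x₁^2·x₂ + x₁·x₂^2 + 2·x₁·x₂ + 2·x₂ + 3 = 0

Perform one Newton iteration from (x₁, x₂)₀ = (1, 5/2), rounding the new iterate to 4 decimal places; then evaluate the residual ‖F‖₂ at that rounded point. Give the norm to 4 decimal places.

10.0329

At (1, 5/2): F = (12.5000, 29.2500).
Jacobian J = [[2·x₁·x₂ + 4·x₁ + 2·x₂, x₁^2 + 2·x₁], [8·x₁·x₂ + x₂^2 + 2·x₂, 4·x₁^2 + 2·x₁·x₂ + 2·x₁ + 2]].
At the point, J = [[14.0000, 3.0000], [31.2500, 13.0000]] (det J = 88.2500).
Solving J·Δ = −F gives Δ = (-0.8470, -0.2139).
Then the next iterate is (x₁, x₂)₁ = (0.1530, 2.2861).
Re-evaluating at (0.1530, 2.2861): F = (3.799880, 9.285425), so ‖F‖₂ = 10.0329.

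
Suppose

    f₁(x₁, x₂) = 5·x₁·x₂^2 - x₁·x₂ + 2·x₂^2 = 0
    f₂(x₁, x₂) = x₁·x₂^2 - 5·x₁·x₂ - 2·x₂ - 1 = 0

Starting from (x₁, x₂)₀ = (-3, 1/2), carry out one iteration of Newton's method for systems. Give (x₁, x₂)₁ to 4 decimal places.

(-1.0000, 0.4750)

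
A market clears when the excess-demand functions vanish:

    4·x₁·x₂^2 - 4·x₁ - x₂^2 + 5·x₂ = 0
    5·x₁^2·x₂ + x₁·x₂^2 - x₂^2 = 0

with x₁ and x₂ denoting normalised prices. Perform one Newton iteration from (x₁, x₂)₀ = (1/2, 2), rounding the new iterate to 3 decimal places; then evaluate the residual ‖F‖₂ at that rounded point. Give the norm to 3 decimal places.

2.796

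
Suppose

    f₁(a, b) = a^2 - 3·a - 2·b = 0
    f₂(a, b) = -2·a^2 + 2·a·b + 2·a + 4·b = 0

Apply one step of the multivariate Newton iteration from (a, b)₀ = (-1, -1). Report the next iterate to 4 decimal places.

At (-1, -1): F = (6.0000, -6.0000).
Jacobian J = [[2·a - 3, -2], [-4·a + 2·b + 2, 2·a + 4]].
At the point, J = [[-5.0000, -2.0000], [4.0000, 2.0000]] (det J = -2.0000).
Solving J·Δ = −F gives Δ = (0.0000, 3.0000).
Then the next iterate is (a, b)₁ = (-1.0000, 2.0000).

(-1.0000, 2.0000)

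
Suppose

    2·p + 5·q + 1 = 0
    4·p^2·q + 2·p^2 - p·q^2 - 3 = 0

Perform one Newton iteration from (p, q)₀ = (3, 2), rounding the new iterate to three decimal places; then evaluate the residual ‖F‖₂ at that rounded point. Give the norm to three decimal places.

At (3, 2): F = (17.000, 75.000).
Jacobian J = [[2, 5], [8·p·q + 4·p - q^2, 4·p^2 - 2·p·q]].
At the point, J = [[2.000, 5.000], [56.000, 24.000]] (det J = -232.000).
Solving J·Δ = −F gives Δ = (0.142, -3.457).
Then the next iterate is (p, q)₁ = (3.142, -1.457).
Re-evaluating at (3.142, -1.457): F = (-0.001, -47.46064), so ‖F‖₂ = 47.461.

47.461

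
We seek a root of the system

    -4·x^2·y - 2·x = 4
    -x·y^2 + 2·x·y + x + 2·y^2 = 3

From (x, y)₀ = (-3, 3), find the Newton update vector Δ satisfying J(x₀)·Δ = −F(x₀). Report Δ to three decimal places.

At (-3, 3): F = (-106.000, 21.000).
Jacobian J = [[-8·x·y - 2, -4·x^2], [-y^2 + 2·y + 1, -2·x·y + 2·x + 4·y]].
At the point, J = [[70.000, -36.000], [-2.000, 24.000]] (det J = 1608.000).
Solving J·Δ = −F gives Δ = (1.112, -0.782).

(1.112, -0.782)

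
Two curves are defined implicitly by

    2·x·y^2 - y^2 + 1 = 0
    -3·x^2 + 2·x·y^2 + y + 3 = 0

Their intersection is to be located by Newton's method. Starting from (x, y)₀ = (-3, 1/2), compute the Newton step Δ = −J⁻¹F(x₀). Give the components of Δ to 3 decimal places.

(1.348, -0.011)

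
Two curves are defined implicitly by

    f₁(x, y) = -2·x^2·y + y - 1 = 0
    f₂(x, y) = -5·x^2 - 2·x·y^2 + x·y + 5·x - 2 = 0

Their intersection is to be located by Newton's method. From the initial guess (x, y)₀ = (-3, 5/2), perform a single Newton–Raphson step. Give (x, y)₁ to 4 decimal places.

(-1.6085, 2.3968)

At (-3, 5/2): F = (-43.5000, -32.0000).
Jacobian J = [[-4·x·y, -2·x^2 + 1], [-10·x - 2·y^2 + y + 5, -4·x·y + x]].
At the point, J = [[30.0000, -17.0000], [25.0000, 27.0000]] (det J = 1235.0000).
Solving J·Δ = −F gives Δ = (1.3915, -0.1032).
Then the next iterate is (x, y)₁ = (-1.6085, 2.3968).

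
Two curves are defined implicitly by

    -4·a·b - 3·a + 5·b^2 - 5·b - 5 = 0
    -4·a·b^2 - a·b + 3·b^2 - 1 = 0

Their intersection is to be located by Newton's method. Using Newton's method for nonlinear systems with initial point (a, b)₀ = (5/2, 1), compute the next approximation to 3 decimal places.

At (5/2, 1): F = (-22.500, -10.500).
Jacobian J = [[-4·b - 3, -4·a + 10·b - 5], [-4·b^2 - b, -8·a·b - a + 6·b]].
At the point, J = [[-7.000, -5.000], [-5.000, -16.500]] (det J = 90.500).
Solving J·Δ = −F gives Δ = (-3.522, 0.431).
Then the next iterate is (a, b)₁ = (-1.022, 1.431).

(-1.022, 1.431)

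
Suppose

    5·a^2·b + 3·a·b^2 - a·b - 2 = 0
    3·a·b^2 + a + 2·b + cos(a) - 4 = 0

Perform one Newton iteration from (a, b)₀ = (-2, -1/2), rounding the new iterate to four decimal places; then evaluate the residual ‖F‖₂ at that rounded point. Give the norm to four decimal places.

1649.9705

At (-2, -1/2): F = (-14.5000, -8.916147).
Jacobian J = [[10·a·b + 3·b^2 - b, 5·a^2 + 6·a·b - a], [3·b^2 - sin(a) + 1, 6·a·b + 2]].
At the point, J = [[11.2500, 28.0000], [2.659297, 8.0000]] (det J = 15.539672).
Solving J·Δ = −F gives Δ = (-8.6007, 3.9735).
Then the next iterate is (a, b)₁ = (-10.6007, 3.4735).
Re-evaluating at (-10.6007, 3.4735): F = (1602.792805, -391.737161), so ‖F‖₂ = 1649.9705.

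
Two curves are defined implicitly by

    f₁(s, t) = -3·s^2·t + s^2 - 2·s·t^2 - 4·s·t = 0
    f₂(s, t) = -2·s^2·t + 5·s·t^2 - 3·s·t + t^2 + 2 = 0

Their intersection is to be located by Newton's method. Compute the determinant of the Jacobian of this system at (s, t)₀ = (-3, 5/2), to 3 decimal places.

J = [[-6·s·t + 2·s - 2·t^2 - 4·t, -3·s^2 - 4·s·t - 4·s], [-4·s·t + 5·t^2 - 3·t, -2·s^2 + 10·s·t - 3·s + 2·t]].
At the point, J = [[16.500, 15.000], [53.750, -79.000]].
det J = -2109.750.

-2109.750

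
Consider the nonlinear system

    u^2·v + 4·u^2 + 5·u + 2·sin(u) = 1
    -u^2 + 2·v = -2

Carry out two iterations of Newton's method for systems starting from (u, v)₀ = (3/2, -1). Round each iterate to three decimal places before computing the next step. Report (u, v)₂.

(0.156, -1.042)

At (3/2, -1): F = (15.24499, -2.250).
Jacobian J = [[2·u·v + 8·u + 2·cos(u) + 5, u^2], [-2·u, 2]].
At the point, J = [[14.14147, 2.250], [-3.000, 2.000]] (det J = 35.03295).
Solving J·Δ = −F gives Δ = (-1.015, -0.397).
Then the next iterate is (u, v)₁ = (0.485, -1.397).
Round to (0.485, -1.397) and repeat: F = (2.96971, -1.02923), J = [[9.29426, 0.23522], [-0.970, 2.000]].
Δ = (-0.329, 0.355), so (u, v)₂ = (0.156, -1.042).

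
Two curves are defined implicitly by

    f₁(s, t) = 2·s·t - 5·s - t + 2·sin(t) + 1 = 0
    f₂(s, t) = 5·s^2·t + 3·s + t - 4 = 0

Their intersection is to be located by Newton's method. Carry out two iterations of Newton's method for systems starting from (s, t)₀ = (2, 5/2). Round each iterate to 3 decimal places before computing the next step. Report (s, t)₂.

At (2, 5/2): F = (-0.30306, 54.500).
Jacobian J = [[2·t - 5, 2·s + 2·cos(t) - 1], [10·s·t + 3, 5·s^2 + 1]].
At the point, J = [[0.000, 1.39771], [53.000, 21.000]] (det J = -74.07878).
Solving J·Δ = −F gives Δ = (-1.114, 0.217).
Then the next iterate is (s, t)₁ = (0.886, 2.717).
Round to (0.886, 2.717) and repeat: F = (-0.50858, 12.03917), J = [[0.434, -1.05041], [27.07262, 4.92498]].
Δ = (-0.332, -0.621), so (s, t)₂ = (0.554, 2.096).

(0.554, 2.096)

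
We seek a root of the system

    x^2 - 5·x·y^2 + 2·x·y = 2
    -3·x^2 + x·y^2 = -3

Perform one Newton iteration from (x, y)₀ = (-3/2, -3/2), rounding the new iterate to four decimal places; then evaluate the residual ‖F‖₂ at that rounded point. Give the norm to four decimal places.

6.1193

At (-3/2, -3/2): F = (21.6250, -7.1250).
Jacobian J = [[2·x - 5·y^2 + 2·y, -10·x·y + 2·x], [-6·x + y^2, 2·x·y]].
At the point, J = [[-17.2500, -25.5000], [11.2500, 4.5000]] (det J = 209.2500).
Solving J·Δ = −F gives Δ = (0.4032, 0.5753).
Then the next iterate is (x, y)₁ = (-1.0968, -0.9247).
Re-evaluating at (-1.0968, -0.9247): F = (5.920597, -1.546752), so ‖F‖₂ = 6.1193.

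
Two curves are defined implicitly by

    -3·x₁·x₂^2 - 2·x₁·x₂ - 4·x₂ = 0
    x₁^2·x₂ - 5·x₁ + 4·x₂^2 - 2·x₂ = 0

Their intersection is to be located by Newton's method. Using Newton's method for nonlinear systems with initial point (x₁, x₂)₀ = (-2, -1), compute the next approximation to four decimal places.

(16.0000, -2.0000)

At (-2, -1): F = (6.0000, 12.0000).
Jacobian J = [[-3·x₂^2 - 2·x₂, -6·x₁·x₂ - 2·x₁ - 4], [2·x₁·x₂ - 5, x₁^2 + 8·x₂ - 2]].
At the point, J = [[-1.0000, -12.0000], [-1.0000, -6.0000]] (det J = -6.0000).
Solving J·Δ = −F gives Δ = (18.0000, -1.0000).
Then the next iterate is (x₁, x₂)₁ = (16.0000, -2.0000).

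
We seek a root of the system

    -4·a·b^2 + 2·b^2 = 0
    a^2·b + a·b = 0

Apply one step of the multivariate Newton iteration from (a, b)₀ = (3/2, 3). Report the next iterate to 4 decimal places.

(0.6176, 2.8235)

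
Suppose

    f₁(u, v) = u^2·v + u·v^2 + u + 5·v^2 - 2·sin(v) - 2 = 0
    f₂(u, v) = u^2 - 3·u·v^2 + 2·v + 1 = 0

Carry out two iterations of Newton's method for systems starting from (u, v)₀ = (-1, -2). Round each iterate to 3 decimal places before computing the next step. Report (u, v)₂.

At (-1, -2): F = (12.81859, 10.000).
Jacobian J = [[2·u·v + v^2 + 1, u^2 + 2·u·v + 10·v - 2·cos(v)], [2·u - 3·v^2, -6·u·v + 2]].
At the point, J = [[9.000, -14.16771], [-14.000, -10.000]] (det J = -288.34789).
Solving J·Δ = −F gives Δ = (0.047, 0.934).
Then the next iterate is (u, v)₁ = (-0.953, -1.066).
Round to (-0.953, -1.066) and repeat: F = (2.42823, 3.02505), J = [[4.16815, -8.68725], [-5.31507, -4.09539]].
Δ = (0.258, 0.403), so (u, v)₂ = (-0.695, -0.663).

(-0.695, -0.663)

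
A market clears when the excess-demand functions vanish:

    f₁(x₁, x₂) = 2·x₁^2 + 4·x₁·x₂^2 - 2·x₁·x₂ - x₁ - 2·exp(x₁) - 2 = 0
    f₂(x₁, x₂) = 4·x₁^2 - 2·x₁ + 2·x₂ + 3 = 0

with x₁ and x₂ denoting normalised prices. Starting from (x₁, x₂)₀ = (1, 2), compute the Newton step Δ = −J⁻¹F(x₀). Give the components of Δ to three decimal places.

(-1.771, 0.812)

At (1, 2): F = (5.56344, 9.000).
Jacobian J = [[4·x₁ + 4·x₂^2 - 2·x₂ - 2·exp(x₁) - 1, 8·x₁·x₂ - 2·x₁], [8·x₁ - 2, 2]].
At the point, J = [[9.56344, 14.000], [6.000, 2.000]] (det J = -64.87313).
Solving J·Δ = −F gives Δ = (-1.771, 0.812).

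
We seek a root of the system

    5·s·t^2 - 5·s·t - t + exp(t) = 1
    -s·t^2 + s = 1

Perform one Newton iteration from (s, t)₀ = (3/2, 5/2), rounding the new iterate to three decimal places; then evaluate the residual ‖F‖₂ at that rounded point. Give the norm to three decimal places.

At (3/2, 5/2): F = (36.80749, -8.875).
Jacobian J = [[5·t^2 - 5·t, 10·s·t - 5·s + exp(t) - 1], [-t^2 + 1, -2·s·t]].
At the point, J = [[18.750, 41.18249], [-5.250, -7.500]] (det J = 75.58309).
Solving J·Δ = −F gives Δ = (-1.183, -0.355).
Then the next iterate is (s, t)₁ = (0.317, 2.145).
Re-evaluating at (0.317, 2.145): F = (9.28984, -2.14152), so ‖F‖₂ = 9.533.

9.533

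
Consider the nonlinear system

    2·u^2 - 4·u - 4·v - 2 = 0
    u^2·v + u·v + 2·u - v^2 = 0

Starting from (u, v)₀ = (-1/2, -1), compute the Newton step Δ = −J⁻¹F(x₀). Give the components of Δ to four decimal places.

(0.3500, 0.6000)

At (-1/2, -1): F = (4.5000, -1.7500).
Jacobian J = [[4·u - 4, -4], [2·u·v + v + 2, u^2 + u - 2·v]].
At the point, J = [[-6.0000, -4.0000], [2.0000, 1.7500]] (det J = -2.5000).
Solving J·Δ = −F gives Δ = (0.3500, 0.6000).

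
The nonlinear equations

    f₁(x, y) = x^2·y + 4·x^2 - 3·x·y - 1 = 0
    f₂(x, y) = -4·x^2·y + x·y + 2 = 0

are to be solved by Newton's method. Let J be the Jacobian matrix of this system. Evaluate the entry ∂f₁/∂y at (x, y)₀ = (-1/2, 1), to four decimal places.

1.7500

∂f₁/∂y = x^2 - 3·x.
At (-1/2, 1) this is 1.7500.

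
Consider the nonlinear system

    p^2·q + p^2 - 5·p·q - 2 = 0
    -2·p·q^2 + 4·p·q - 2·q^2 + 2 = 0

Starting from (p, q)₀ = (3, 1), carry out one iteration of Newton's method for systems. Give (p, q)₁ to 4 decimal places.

(5.0000, 3.5000)

At (3, 1): F = (1.0000, 6.0000).
Jacobian J = [[2·p·q + 2·p - 5·q, p^2 - 5·p], [-2·q^2 + 4·q, -4·p·q + 4·p - 4·q]].
At the point, J = [[7.0000, -6.0000], [2.0000, -4.0000]] (det J = -16.0000).
Solving J·Δ = −F gives Δ = (2.0000, 2.5000).
Then the next iterate is (p, q)₁ = (5.0000, 3.5000).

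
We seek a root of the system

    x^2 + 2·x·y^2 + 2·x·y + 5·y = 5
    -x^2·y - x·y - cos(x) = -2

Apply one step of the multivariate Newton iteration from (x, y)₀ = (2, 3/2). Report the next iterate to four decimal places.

(1.8666, 0.5493)

At (2, 3/2): F = (21.5000, -6.583853).
Jacobian J = [[2·x + 2·y^2 + 2·y, 4·x·y + 2·x + 5], [-2·x·y - y + sin(x), -x^2 - x]].
At the point, J = [[11.5000, 21.0000], [-6.590703, -6.0000]] (det J = 69.404754).
Solving J·Δ = −F gives Δ = (-0.1334, -0.9507).
Then the next iterate is (x, y)₁ = (1.8666, 0.5493).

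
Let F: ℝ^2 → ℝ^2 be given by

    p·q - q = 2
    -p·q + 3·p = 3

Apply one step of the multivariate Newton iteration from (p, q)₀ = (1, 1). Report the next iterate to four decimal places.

(3.0000, 4.0000)

At (1, 1): F = (-2.0000, -1.0000).
Jacobian J = [[q, p - 1], [-q + 3, -p]].
At the point, J = [[1.0000, 0.0000], [2.0000, -1.0000]] (det J = -1.0000).
Solving J·Δ = −F gives Δ = (2.0000, 3.0000).
Then the next iterate is (p, q)₁ = (3.0000, 4.0000).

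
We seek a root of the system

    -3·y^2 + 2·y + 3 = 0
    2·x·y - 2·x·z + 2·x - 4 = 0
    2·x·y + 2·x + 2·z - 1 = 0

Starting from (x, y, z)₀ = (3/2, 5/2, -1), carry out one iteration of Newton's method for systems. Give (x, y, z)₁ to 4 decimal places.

(0.7539, 1.6731, -0.8984)

At (3/2, 5/2, -1): F = (-10.7500, 9.5000, 7.5000).
Jacobian J = [[0, -6·y + 2, 0], [2·y - 2·z + 2, 2·x, -2·x], [2·y + 2, 2·x, 2]].
At the point, J = [[0.0000, -13.0000, 0.0000], [9.0000, 3.0000, -3.0000], [7.0000, 3.0000, 2.0000]] (det J = 507.0000).
Solving J·Δ = −F gives Δ = (-0.7461, -0.8269, 0.1016).
Then the next iterate is (x, y, z)₁ = (0.7539, 1.6731, -0.8984).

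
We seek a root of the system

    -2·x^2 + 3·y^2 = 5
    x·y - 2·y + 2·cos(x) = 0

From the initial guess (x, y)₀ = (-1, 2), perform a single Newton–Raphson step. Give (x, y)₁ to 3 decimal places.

At (-1, 2): F = (5.000, -4.91940).
Jacobian J = [[-4·x, 6·y], [y - 2·sin(x), x - 2]].
At the point, J = [[4.000, 12.000], [3.68294, -3.000]] (det J = -56.19530).
Solving J·Δ = −F gives Δ = (0.784, -0.678).
Then the next iterate is (x, y)₁ = (-0.216, 1.322).

(-0.216, 1.322)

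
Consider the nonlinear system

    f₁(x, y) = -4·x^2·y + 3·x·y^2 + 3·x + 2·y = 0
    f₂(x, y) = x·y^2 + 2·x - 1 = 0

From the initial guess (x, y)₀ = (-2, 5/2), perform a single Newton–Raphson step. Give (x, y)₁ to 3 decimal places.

(-1.941, 0.799)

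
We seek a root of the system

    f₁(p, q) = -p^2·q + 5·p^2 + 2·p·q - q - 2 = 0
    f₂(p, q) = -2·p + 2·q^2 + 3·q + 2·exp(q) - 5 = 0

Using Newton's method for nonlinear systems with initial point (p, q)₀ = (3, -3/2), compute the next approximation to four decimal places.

At (3, -3/2): F = (49.0000, -10.553740).
Jacobian J = [[-2·p·q + 10·p + 2·q, -p^2 + 2·p - 1], [-2, 4·q + 2·exp(q) + 3]].
At the point, J = [[36.0000, -4.0000], [-2.0000, -2.553740]] (det J = -99.934628).
Solving J·Δ = −F gives Δ = (-1.6746, -2.8212).
Then the next iterate is (p, q)₁ = (1.3254, -4.3212).

(1.3254, -4.3212)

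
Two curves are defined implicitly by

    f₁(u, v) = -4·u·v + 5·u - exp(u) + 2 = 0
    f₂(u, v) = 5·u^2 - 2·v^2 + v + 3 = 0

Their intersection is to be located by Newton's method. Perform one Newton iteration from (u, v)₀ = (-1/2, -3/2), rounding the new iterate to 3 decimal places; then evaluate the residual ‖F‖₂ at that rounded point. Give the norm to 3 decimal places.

0.603

At (-1/2, -3/2): F = (-4.10653, -1.750).
Jacobian J = [[-4·v - exp(u) + 5, -4·u], [10·u, -4·v + 1]].
At the point, J = [[10.39347, 2.000], [-5.000, 7.000]] (det J = 82.75429).
Solving J·Δ = −F gives Δ = (0.305, 0.468).
Then the next iterate is (u, v)₁ = (-0.195, -1.032).
Re-evaluating at (-0.195, -1.032): F = (-0.60279, 0.02808), so ‖F‖₂ = 0.603.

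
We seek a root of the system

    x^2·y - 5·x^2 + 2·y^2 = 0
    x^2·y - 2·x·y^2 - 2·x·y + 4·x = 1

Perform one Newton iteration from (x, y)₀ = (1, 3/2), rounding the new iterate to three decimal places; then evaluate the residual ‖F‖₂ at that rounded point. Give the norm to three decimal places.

At (1, 3/2): F = (1.000, -3.000).
Jacobian J = [[2·x·y - 10·x, x^2 + 4·y], [2·x·y - 2·y^2 - 2·y + 4, x^2 - 4·x·y - 2·x]].
At the point, J = [[-7.000, 7.000], [-0.500, -7.000]] (det J = 52.500).
Solving J·Δ = −F gives Δ = (-0.267, -0.410).
Then the next iterate is (x, y)₁ = (0.733, 1.090).
Re-evaluating at (0.733, 1.090): F = (0.27540, -0.82205), so ‖F‖₂ = 0.867.

0.867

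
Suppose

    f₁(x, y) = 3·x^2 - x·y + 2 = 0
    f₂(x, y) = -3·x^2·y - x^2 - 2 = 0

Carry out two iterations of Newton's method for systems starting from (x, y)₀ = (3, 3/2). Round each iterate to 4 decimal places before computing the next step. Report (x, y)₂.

(0.6268, 1.4185)

At (3, 3/2): F = (24.5000, -51.5000).
Jacobian J = [[6·x - y, -x], [-6·x·y - 2·x, -3·x^2]].
At the point, J = [[16.5000, -3.0000], [-33.0000, -27.0000]] (det J = -544.5000).
Solving J·Δ = −F gives Δ = (-1.4986, -0.0758).
Then the next iterate is (x, y)₁ = (1.5014, 1.4242).
Round to (1.5014, 1.4242) and repeat: F = (6.624312, -13.885505), J = [[7.5842, -1.5014], [-15.832563, -6.762606]].
Δ = (-0.8746, -0.0057), so (x, y)₂ = (0.6268, 1.4185).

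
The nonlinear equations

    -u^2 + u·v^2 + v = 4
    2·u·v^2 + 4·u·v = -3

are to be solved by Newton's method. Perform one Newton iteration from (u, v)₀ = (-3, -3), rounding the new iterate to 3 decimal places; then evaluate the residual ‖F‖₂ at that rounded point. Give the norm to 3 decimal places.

At (-3, -3): F = (-43.000, -15.000).
Jacobian J = [[-2·u + v^2, 2·u·v + 1], [2·v^2 + 4·v, 4·u·v + 4·u]].
At the point, J = [[15.000, 19.000], [6.000, 24.000]] (det J = 246.000).
Solving J·Δ = −F gives Δ = (3.037, -0.134).
Then the next iterate is (u, v)₁ = (0.037, -3.134).
Re-evaluating at (0.037, -3.134): F = (-6.77196, 3.26299), so ‖F‖₂ = 7.517.

7.517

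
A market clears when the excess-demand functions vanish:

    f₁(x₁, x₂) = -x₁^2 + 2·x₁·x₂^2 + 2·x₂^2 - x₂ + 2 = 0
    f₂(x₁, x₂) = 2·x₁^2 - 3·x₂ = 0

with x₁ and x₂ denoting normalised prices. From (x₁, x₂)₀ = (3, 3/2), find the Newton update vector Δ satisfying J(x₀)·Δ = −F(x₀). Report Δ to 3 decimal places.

At (3, 3/2): F = (9.500, 13.500).
Jacobian J = [[-2·x₁ + 2·x₂^2, 4·x₁·x₂ + 4·x₂ - 1], [4·x₁, -3]].
At the point, J = [[-1.500, 23.000], [12.000, -3.000]] (det J = -271.500).
Solving J·Δ = −F gives Δ = (-1.249, -0.494).

(-1.249, -0.494)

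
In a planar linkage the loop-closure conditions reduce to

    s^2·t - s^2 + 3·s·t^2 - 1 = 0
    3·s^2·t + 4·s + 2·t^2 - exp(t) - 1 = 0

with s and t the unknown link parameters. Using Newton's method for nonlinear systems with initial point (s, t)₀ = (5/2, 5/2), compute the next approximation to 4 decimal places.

(1.3824, 1.9077)

At (5/2, 5/2): F = (55.2500, 56.192506).
Jacobian J = [[2·s·t - 2·s + 3·t^2, s^2 + 6·s·t], [6·s·t + 4, 3·s^2 + 4·t - exp(t)]].
At the point, J = [[26.2500, 43.7500], [41.5000, 16.567506]] (det J = -1380.727966).
Solving J·Δ = −F gives Δ = (-1.1176, -0.5923).
Then the next iterate is (s, t)₁ = (1.3824, 1.9077).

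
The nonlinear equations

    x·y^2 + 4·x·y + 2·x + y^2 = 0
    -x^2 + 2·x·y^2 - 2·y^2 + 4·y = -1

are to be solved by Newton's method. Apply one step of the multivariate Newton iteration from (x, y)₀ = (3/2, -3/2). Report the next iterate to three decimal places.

(17.250, -20.125)

At (3/2, -3/2): F = (-0.375, -5.000).
Jacobian J = [[y^2 + 4·y + 2, 2·x·y + 4·x + 2·y], [-2·x + 2·y^2, 4·x·y - 4·y + 4]].
At the point, J = [[-1.750, -1.500], [1.500, 1.000]] (det J = 0.500).
Solving J·Δ = −F gives Δ = (15.750, -18.625).
Then the next iterate is (x, y)₁ = (17.250, -20.125).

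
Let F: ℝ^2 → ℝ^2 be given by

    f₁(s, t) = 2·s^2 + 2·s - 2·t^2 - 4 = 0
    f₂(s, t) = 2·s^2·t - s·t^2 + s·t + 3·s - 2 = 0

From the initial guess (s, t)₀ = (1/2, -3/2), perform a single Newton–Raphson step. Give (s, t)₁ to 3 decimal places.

At (1/2, -3/2): F = (-7.000, -3.125).
Jacobian J = [[4·s + 2, -4·t], [4·s·t - t^2 + t + 3, 2·s^2 - 2·s·t + s]].
At the point, J = [[4.000, 6.000], [-3.750, 2.500]] (det J = 32.500).
Solving J·Δ = −F gives Δ = (-0.038, 1.192).
Then the next iterate is (s, t)₁ = (0.462, -0.308).

(0.462, -0.308)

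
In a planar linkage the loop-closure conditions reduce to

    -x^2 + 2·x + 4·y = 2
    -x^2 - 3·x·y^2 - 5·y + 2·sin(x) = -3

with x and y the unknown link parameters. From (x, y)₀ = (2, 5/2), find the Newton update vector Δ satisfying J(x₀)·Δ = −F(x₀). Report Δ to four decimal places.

(0.5068, -1.7466)

At (2, 5/2): F = (8.0000, -49.181405).
Jacobian J = [[-2·x + 2, 4], [-2·x - 3·y^2 + 2·cos(x), -6·x·y - 5]].
At the point, J = [[-2.0000, 4.0000], [-23.582294, -35.0000]] (det J = 164.329175).
Solving J·Δ = −F gives Δ = (0.5068, -1.7466).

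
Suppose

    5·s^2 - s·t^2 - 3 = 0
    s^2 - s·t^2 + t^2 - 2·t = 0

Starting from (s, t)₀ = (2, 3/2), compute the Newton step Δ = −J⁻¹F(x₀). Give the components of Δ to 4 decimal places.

(-0.8946, -0.5631)

At (2, 3/2): F = (12.5000, -1.2500).
Jacobian J = [[10·s - t^2, -2·s·t], [2·s - t^2, -2·s·t + 2·t - 2]].
At the point, J = [[17.7500, -6.0000], [1.7500, -5.0000]] (det J = -78.2500).
Solving J·Δ = −F gives Δ = (-0.8946, -0.5631).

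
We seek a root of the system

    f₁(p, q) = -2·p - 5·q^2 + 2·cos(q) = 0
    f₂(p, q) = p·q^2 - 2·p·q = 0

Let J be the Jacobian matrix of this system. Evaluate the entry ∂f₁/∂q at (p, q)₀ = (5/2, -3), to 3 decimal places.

∂f₁/∂q = -10·q - 2·sin(q).
At (5/2, -3) this is 30.282.

30.282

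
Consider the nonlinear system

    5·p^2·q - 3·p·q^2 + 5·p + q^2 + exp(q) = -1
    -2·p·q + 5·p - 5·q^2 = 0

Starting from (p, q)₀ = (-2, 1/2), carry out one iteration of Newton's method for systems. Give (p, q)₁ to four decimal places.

At (-2, 1/2): F = (4.398721, -9.2500).
Jacobian J = [[10·p·q - 3·q^2 + 5, 5·p^2 - 6·p·q + 2·q + exp(q)], [-2·q + 5, -2·p - 10·q]].
At the point, J = [[-5.7500, 28.648721], [4.0000, -1.0000]] (det J = -108.844885).
Solving J·Δ = −F gives Δ = (2.3943, 0.3270).
Then the next iterate is (p, q)₁ = (0.3943, 0.8270).

(0.3943, 0.8270)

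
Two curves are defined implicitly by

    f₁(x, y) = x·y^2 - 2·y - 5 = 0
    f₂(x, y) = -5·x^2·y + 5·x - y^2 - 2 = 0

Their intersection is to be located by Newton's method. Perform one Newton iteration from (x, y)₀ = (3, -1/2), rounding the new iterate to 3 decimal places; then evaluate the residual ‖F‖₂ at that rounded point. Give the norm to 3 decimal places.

At (3, -1/2): F = (-3.250, 35.250).
Jacobian J = [[y^2, 2·x·y - 2], [-10·x·y + 5, -5·x^2 - 2·y]].
At the point, J = [[0.250, -5.000], [20.000, -44.000]] (det J = 89.000).
Solving J·Δ = −F gives Δ = (-3.587, -0.829).
Then the next iterate is (x, y)₁ = (-0.587, -1.329).
Re-evaluating at (-0.587, -1.329): F = (-3.37878, -4.41158), so ‖F‖₂ = 5.557.

5.557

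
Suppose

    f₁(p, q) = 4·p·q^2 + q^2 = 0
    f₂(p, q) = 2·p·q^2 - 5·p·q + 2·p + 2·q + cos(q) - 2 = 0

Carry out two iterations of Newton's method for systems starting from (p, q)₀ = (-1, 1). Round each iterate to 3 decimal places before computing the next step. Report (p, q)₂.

At (-1, 1): F = (-3.000, 1.54030).
Jacobian J = [[4·q^2, 8·p·q + 2·q], [2·q^2 - 5·q + 2, 4·p·q - 5·p - sin(q) + 2]].
At the point, J = [[4.000, -6.000], [-1.000, 2.15853]] (det J = 2.63412).
Solving J·Δ = −F gives Δ = (-1.050, -1.200).
Then the next iterate is (p, q)₁ = (-2.050, -0.200).
Round to (-2.050, -0.200) and repeat: F = (-0.288, -7.73393), J = [[0.160, 2.880], [3.080, 14.08867]].
Δ = (2.753, -0.053), so (p, q)₂ = (0.703, -0.253).

(0.703, -0.253)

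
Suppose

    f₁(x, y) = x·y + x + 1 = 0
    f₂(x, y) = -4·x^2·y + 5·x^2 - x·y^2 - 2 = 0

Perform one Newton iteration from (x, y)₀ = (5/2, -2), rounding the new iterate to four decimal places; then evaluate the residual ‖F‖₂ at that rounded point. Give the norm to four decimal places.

17.6225

At (5/2, -2): F = (-1.5000, 69.2500).
Jacobian J = [[y + 1, x], [-8·x·y + 10·x - y^2, -4·x^2 - 2·x·y]].
At the point, J = [[-1.0000, 2.5000], [61.0000, -15.0000]] (det J = -137.5000).
Solving J·Δ = −F gives Δ = (-1.0955, 0.1618).
Then the next iterate is (x, y)₁ = (1.4045, -1.8382).
Re-evaluating at (1.4045, -1.8382): F = (-0.177252, 17.621607), so ‖F‖₂ = 17.6225.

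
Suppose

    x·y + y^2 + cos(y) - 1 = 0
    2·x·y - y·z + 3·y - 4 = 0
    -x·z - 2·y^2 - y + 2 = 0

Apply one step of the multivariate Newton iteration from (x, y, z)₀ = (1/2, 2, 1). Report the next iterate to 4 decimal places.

At (1/2, 2, 1): F = (3.583853, 2.0000, -8.5000).
Jacobian J = [[y, x + 2·y - sin(y), 0], [2·y, 2·x - z + 3, -y], [-z, -4·y - 1, -x]].
At the point, J = [[2.0000, 3.590703, 0.0000], [4.0000, 3.0000, -2.0000], [-1.0000, -9.0000, -0.5000]] (det J = -24.637190).
Solving J·Δ = −F gives Δ = (-0.2132, -0.8793, -0.7454).
Then the next iterate is (x, y, z)₁ = (0.2868, 1.1207, 0.2546).

(0.2868, 1.1207, 0.2546)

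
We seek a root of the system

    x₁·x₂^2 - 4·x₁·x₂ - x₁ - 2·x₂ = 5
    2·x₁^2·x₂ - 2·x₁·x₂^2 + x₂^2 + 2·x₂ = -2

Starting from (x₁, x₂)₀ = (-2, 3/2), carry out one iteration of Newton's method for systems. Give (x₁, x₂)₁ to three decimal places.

At (-2, 3/2): F = (1.500, 28.250).
Jacobian J = [[x₂^2 - 4·x₂ - 1, 2·x₁·x₂ - 4·x₁ - 2], [4·x₁·x₂ - 2·x₂^2, 2·x₁^2 - 4·x₁·x₂ + 2·x₂ + 2]].
At the point, J = [[-4.750, 0.000], [-16.500, 25.000]] (det J = -118.750).
Solving J·Δ = −F gives Δ = (0.316, -0.922).
Then the next iterate is (x₁, x₂)₁ = (-1.684, 0.578).

(-1.684, 0.578)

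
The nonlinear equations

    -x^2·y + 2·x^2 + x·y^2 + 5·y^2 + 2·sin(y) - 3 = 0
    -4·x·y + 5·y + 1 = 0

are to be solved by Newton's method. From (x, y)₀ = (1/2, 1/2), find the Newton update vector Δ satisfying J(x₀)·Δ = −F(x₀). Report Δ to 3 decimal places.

(0.955, -0.197)

At (1/2, 1/2): F = (-0.29115, 2.500).
Jacobian J = [[-2·x·y + 4·x + y^2, -x^2 + 2·x·y + 10·y + 2·cos(y)], [-4·y, -4·x + 5]].
At the point, J = [[1.750, 7.00517], [-2.000, 3.000]] (det J = 19.26033).
Solving J·Δ = −F gives Δ = (0.955, -0.197).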